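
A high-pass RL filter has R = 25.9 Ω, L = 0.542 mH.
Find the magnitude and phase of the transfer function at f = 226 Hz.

Step 1 — Angular frequency: ω = 2π·226 = 1420 rad/s.
Step 2 — Transfer function: H(jω) = jωL/(R + jωL).
Step 3 — Numerator jωL = j·0.7696; denominator R + jωL = 25.9 + j0.7696.
Step 4 — H = 0.0008823 + j0.02969.
Step 5 — Magnitude: |H| = 0.0297 (-30.5 dB); phase: φ = 88.3°.

|H| = 0.0297 (-30.5 dB), φ = 88.3°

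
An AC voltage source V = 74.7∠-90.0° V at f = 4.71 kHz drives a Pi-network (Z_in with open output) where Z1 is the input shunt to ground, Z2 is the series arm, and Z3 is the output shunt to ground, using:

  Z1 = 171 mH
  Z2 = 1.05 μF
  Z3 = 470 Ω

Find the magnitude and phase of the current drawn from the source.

Step 1 — Angular frequency: ω = 2π·f = 2π·4710 = 2.959e+04 rad/s.
Step 2 — Component impedances:
  Z1: Z = jωL = j·2.959e+04·0.171 = 0 + j5061 Ω
  Z2: Z = 1/(jωC) = -j/(ω·C) = 0 - j32.18 Ω
  Z3: Z = R = 470 Ω
Step 3 — With open output, the series arm Z2 and the output shunt Z3 appear in series to ground: Z2 + Z3 = 470 - j32.18 Ω.
Step 4 — Parallel with input shunt Z1: Z_in = Z1 || (Z2 + Z3) = 471.9 + j11.72 Ω = 472.1∠1.4° Ω.
Step 5 — Source phasor: V = 74.7∠-90.0° V = 0 - j74.7 V.
Step 6 — Ohm's law: I = V / Z_total = (0 - j74.7) / (471.9 + j11.72) = -0.003929 - j0.1582 A.
Step 7 — Convert to polar: |I| = 0.1582 A, ∠I = -91.4°.

I = 0.1582∠-91.4° A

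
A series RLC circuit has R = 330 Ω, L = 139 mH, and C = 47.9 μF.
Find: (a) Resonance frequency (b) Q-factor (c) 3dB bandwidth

Step 1 — Resonance: ω₀ = 1/√(LC) = 1/√(0.139·4.79e-05) = 387.5 rad/s.
Step 2 — f₀ = ω₀/(2π) = 61.68 Hz.
Step 3 — Series Q: Q = ω₀L/R = 387.5·0.139/330 = 0.1632.
Step 4 — Bandwidth: Δω = ω₀/Q = 2374 rad/s; BW = Δω/(2π) = 377.8 Hz.

(a) f₀ = 61.68 Hz  (b) Q = 0.1632  (c) BW = 377.8 Hz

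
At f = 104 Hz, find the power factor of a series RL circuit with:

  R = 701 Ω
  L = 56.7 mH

Step 1 — Angular frequency: ω = 2π·f = 2π·104 = 653.5 rad/s.
Step 2 — Component impedances:
  R: Z = R = 701 Ω
  L: Z = jωL = j·653.5·0.0567 = 0 + j37.05 Ω
Step 3 — Series combination: Z_total = R + L = 701 + j37.05 Ω = 702∠3.0° Ω.
Step 4 — Power factor: PF = cos(φ) = Re(Z)/|Z| = 701/702 = 0.9986.
Step 5 — Type: Im(Z) = 37.05 ⇒ lagging (phase φ = 3.0°).

PF = 0.9986 (lagging, φ = 3.0°)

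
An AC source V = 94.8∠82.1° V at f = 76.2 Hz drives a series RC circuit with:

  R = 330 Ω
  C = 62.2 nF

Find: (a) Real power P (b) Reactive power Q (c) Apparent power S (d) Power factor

Step 1 — Angular frequency: ω = 2π·f = 2π·76.2 = 478.8 rad/s.
Step 2 — Component impedances:
  R: Z = R = 330 Ω
  C: Z = 1/(jωC) = -j/(ω·C) = 0 - j3.358e+04 Ω
Step 3 — Series combination: Z_total = R + C = 330 - j3.358e+04 Ω = 3.358e+04∠-89.4° Ω.
Step 4 — Source phasor: V = 94.8∠82.1° V = 13.03 + j93.9 V.
Step 5 — Current: I = V / Z = -0.002792 + j0.0004155 A = 0.002823∠171.5° A.
Step 6 — Complex power: S = V·I* = 0.00263 - j0.2676 VA.
Step 7 — Real power: P = Re(S) = 0.00263 W.
Step 8 — Reactive power: Q = Im(S) = -0.2676 VAR.
Step 9 — Apparent power: |S| = 0.2676 VA.
Step 10 — Power factor: PF = P/|S| = 0.009827 (leading).

(a) P = 0.00263 W  (b) Q = -0.2676 VAR  (c) S = 0.2676 VA  (d) PF = 0.009827 (leading)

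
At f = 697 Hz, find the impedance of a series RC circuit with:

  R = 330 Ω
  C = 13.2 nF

Step 1 — Angular frequency: ω = 2π·f = 2π·697 = 4379 rad/s.
Step 2 — Component impedances:
  R: Z = R = 330 Ω
  C: Z = 1/(jωC) = -j/(ω·C) = 0 - j1.73e+04 Ω
Step 3 — Series combination: Z_total = R + C = 330 - j1.73e+04 Ω = 1.73e+04∠-88.9° Ω.

Z = 330 - j1.73e+04 Ω = 1.73e+04∠-88.9° Ω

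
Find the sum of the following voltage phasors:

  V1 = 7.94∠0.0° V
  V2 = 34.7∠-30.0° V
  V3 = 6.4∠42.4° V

Step 1 — Convert each phasor to rectangular form:
  V1 = 7.94·(cos(0.0°) + j·sin(0.0°)) = 7.94 V
  V2 = 34.7·(cos(-30.0°) + j·sin(-30.0°)) = 30.05 - j17.35 V
  V3 = 6.4·(cos(42.4°) + j·sin(42.4°)) = 4.726 + j4.316 V
Step 2 — Sum components: V_total = 42.72 - j13.03 V.
Step 3 — Convert to polar: |V_total| = 44.66 V, ∠V_total = -17.0°.

V_total = 44.66∠-17.0° V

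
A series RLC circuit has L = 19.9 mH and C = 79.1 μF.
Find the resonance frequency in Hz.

Step 1 — Resonance condition Im(Z)=0 gives ω₀ = 1/√(LC).
Step 2 — ω₀ = 1/√(0.0199·7.91e-05) = 797 rad/s.
Step 3 — f₀ = ω₀/(2π) = 126.9 Hz.

f₀ = 126.9 Hz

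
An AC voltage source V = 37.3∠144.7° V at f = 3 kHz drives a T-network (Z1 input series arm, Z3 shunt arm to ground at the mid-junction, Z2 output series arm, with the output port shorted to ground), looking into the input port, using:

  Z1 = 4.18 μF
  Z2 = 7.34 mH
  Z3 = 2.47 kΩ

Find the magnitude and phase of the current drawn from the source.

Step 1 — Angular frequency: ω = 2π·f = 2π·3000 = 1.885e+04 rad/s.
Step 2 — Component impedances:
  Z1: Z = 1/(jωC) = -j/(ω·C) = 0 - j12.69 Ω
  Z2: Z = jωL = j·1.885e+04·0.00734 = 0 + j138.4 Ω
  Z3: Z = R = 2470 Ω
Step 3 — With the output port shorted to ground, the output series arm Z2 runs from the junction to ground; the shunt arm Z3 also runs from the junction to ground. They appear in parallel: Z3 || Z2 = 7.726 + j137.9 Ω.
Step 4 — Series with input arm Z1: Z_in = Z1 + (Z3 || Z2) = 7.726 + j125.2 Ω = 125.5∠86.5° Ω.
Step 5 — Source phasor: V = 37.3∠144.7° V = -30.44 + j21.55 V.
Step 6 — Ohm's law: I = V / Z_total = (-30.44 + j21.55) / (7.726 + j125.2) = 0.1565 + j0.2527 A.
Step 7 — Convert to polar: |I| = 0.2973 A, ∠I = 58.2°.

I = 0.2973∠58.2° A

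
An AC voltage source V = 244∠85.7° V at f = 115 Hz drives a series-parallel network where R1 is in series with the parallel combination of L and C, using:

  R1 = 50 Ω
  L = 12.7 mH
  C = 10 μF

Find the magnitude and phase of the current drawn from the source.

Step 1 — Angular frequency: ω = 2π·f = 2π·115 = 722.6 rad/s.
Step 2 — Component impedances:
  R1: Z = R = 50 Ω
  L: Z = jωL = j·722.6·0.0127 = 0 + j9.177 Ω
  C: Z = 1/(jωC) = -j/(ω·C) = 0 - j138.4 Ω
Step 3 — Parallel branch: L || C = 1/(1/L + 1/C) = 0 + j9.828 Ω.
Step 4 — Series with R1: Z_total = R1 + (L || C) = 50 + j9.828 Ω = 50.96∠11.1° Ω.
Step 5 — Source phasor: V = 244∠85.7° V = 18.29 + j243.3 V.
Step 6 — Ohm's law: I = V / Z_total = (18.29 + j243.3) / (50 + j9.828) = 1.273 + j4.616 A.
Step 7 — Convert to polar: |I| = 4.788 A, ∠I = 74.6°.

I = 4.788∠74.6° A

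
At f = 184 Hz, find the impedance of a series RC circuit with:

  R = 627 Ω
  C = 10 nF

Step 1 — Angular frequency: ω = 2π·f = 2π·184 = 1156 rad/s.
Step 2 — Component impedances:
  R: Z = R = 627 Ω
  C: Z = 1/(jωC) = -j/(ω·C) = 0 - j8.65e+04 Ω
Step 3 — Series combination: Z_total = R + C = 627 - j8.65e+04 Ω = 8.65e+04∠-89.6° Ω.

Z = 627 - j8.65e+04 Ω = 8.65e+04∠-89.6° Ω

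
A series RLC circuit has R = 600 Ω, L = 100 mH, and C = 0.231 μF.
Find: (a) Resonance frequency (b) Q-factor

Step 1 — Resonance condition Im(Z)=0 gives ω₀ = 1/√(LC).
Step 2 — ω₀ = 1/√(0.1·2.31e-07) = 6580 rad/s.
Step 3 — f₀ = ω₀/(2π) = 1047 Hz.
Step 4 — Series Q: Q = ω₀L/R = 6580·0.1/600 = 1.097.

(a) f₀ = 1047 Hz  (b) Q = 1.097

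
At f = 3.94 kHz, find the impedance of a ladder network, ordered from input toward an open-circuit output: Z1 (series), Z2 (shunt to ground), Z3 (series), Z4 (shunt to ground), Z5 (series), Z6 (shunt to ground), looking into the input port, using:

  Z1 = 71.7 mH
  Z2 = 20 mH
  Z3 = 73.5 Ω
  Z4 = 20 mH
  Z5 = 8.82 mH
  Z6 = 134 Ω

Step 1 — Angular frequency: ω = 2π·f = 2π·3940 = 2.476e+04 rad/s.
Step 2 — Component impedances:
  Z1: Z = jωL = j·2.476e+04·0.0717 = 0 + j1775 Ω
  Z2: Z = jωL = j·2.476e+04·0.02 = 0 + j495.1 Ω
  Z3: Z = R = 73.5 Ω
  Z4: Z = jωL = j·2.476e+04·0.02 = 0 + j495.1 Ω
  Z5: Z = jωL = j·2.476e+04·0.00882 = 0 + j218.3 Ω
  Z6: Z = R = 134 Ω
Step 3 — Ladder network (open output): work backward from the far end, alternating series and parallel combinations. Z_in = 73.69 + j1913 Ω = 1914∠87.8° Ω.

Z = 73.69 + j1913 Ω = 1914∠87.8° Ω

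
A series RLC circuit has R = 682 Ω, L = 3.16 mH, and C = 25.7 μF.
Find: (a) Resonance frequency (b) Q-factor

Step 1 — Resonance condition Im(Z)=0 gives ω₀ = 1/√(LC).
Step 2 — ω₀ = 1/√(0.00316·2.57e-05) = 3509 rad/s.
Step 3 — f₀ = ω₀/(2π) = 558.5 Hz.
Step 4 — Series Q: Q = ω₀L/R = 3509·0.00316/682 = 0.01626.

(a) f₀ = 558.5 Hz  (b) Q = 0.01626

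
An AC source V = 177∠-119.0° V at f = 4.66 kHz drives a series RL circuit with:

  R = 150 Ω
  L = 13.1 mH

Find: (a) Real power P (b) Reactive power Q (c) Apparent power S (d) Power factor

Step 1 — Angular frequency: ω = 2π·f = 2π·4660 = 2.928e+04 rad/s.
Step 2 — Component impedances:
  R: Z = R = 150 Ω
  L: Z = jωL = j·2.928e+04·0.0131 = 0 + j383.6 Ω
Step 3 — Series combination: Z_total = R + L = 150 + j383.6 Ω = 411.9∠68.6° Ω.
Step 4 — Source phasor: V = 177∠-119.0° V = -85.81 - j154.8 V.
Step 5 — Current: I = V / Z = -0.426 + j0.05714 A = 0.4298∠172.4° A.
Step 6 — Complex power: S = V·I* = 27.71 + j70.84 VA.
Step 7 — Real power: P = Re(S) = 27.71 W.
Step 8 — Reactive power: Q = Im(S) = 70.84 VAR.
Step 9 — Apparent power: |S| = 76.07 VA.
Step 10 — Power factor: PF = P/|S| = 0.3642 (lagging).

(a) P = 27.71 W  (b) Q = 70.84 VAR  (c) S = 76.07 VA  (d) PF = 0.3642 (lagging)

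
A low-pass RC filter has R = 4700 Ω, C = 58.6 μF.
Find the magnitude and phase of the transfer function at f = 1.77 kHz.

Step 1 — Angular frequency: ω = 2π·1770 = 1.112e+04 rad/s.
Step 2 — Transfer function: H(jω) = 1/(1 + jωRC).
Step 3 — Denominator: 1 + jωRC = 1 + j·1.112e+04·4700·5.86e-05 = 1 + j3063.
Step 4 — H = 1.066e-07 - j0.0003265.
Step 5 — Magnitude: |H| = 0.0003265 (-69.7 dB); phase: φ = -90.0°.

|H| = 0.0003265 (-69.7 dB), φ = -90.0°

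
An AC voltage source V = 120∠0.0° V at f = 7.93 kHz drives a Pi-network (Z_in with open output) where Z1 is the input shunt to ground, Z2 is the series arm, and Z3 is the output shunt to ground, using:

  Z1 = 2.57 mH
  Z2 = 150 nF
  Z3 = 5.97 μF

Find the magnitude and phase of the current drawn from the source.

Step 1 — Angular frequency: ω = 2π·f = 2π·7930 = 4.983e+04 rad/s.
Step 2 — Component impedances:
  Z1: Z = jωL = j·4.983e+04·0.00257 = 0 + j128.1 Ω
  Z2: Z = 1/(jωC) = -j/(ω·C) = 0 - j133.8 Ω
  Z3: Z = 1/(jωC) = -j/(ω·C) = 0 - j3.362 Ω
Step 3 — With open output, the series arm Z2 and the output shunt Z3 appear in series to ground: Z2 + Z3 = 0 - j137.2 Ω.
Step 4 — Parallel with input shunt Z1: Z_in = Z1 || (Z2 + Z3) = 0 + j1928 Ω = 1928∠90.0° Ω.
Step 5 — Source phasor: V = 120∠0.0° V = 120 V.
Step 6 — Ohm's law: I = V / Z_total = (120) / (0 + j1928) = 0 - j0.06224 A.
Step 7 — Convert to polar: |I| = 0.06224 A, ∠I = -90.0°.

I = 0.06224∠-90.0° A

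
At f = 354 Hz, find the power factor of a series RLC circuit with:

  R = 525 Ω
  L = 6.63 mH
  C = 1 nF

Step 1 — Angular frequency: ω = 2π·f = 2π·354 = 2224 rad/s.
Step 2 — Component impedances:
  R: Z = R = 525 Ω
  L: Z = jωL = j·2224·0.00663 = 0 + j14.75 Ω
  C: Z = 1/(jωC) = -j/(ω·C) = 0 - j4.496e+05 Ω
Step 3 — Series combination: Z_total = R + L + C = 525 - j4.496e+05 Ω = 4.496e+05∠-89.9° Ω.
Step 4 — Power factor: PF = cos(φ) = Re(Z)/|Z| = 525/4.496e+05 = 0.001168.
Step 5 — Type: Im(Z) = -4.496e+05 ⇒ leading (phase φ = -89.9°).

PF = 0.001168 (leading, φ = -89.9°)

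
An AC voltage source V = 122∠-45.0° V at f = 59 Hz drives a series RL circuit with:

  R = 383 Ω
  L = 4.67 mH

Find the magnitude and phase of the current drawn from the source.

Step 1 — Angular frequency: ω = 2π·f = 2π·59 = 370.7 rad/s.
Step 2 — Component impedances:
  R: Z = R = 383 Ω
  L: Z = jωL = j·370.7·0.00467 = 0 + j1.731 Ω
Step 3 — Series combination: Z_total = R + L = 383 + j1.731 Ω = 383∠0.3° Ω.
Step 4 — Source phasor: V = 122∠-45.0° V = 86.27 - j86.27 V.
Step 5 — Ohm's law: I = V / Z_total = (86.27 - j86.27) / (383 + j1.731) = 0.2242 - j0.2263 A.
Step 6 — Convert to polar: |I| = 0.3185 A, ∠I = -45.3°.

I = 0.3185∠-45.3° A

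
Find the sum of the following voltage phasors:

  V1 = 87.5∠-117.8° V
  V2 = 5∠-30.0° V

Step 1 — Convert each phasor to rectangular form:
  V1 = 87.5·(cos(-117.8°) + j·sin(-117.8°)) = -40.81 - j77.4 V
  V2 = 5·(cos(-30.0°) + j·sin(-30.0°)) = 4.33 - j2.5 V
Step 2 — Sum components: V_total = -36.48 - j79.9 V.
Step 3 — Convert to polar: |V_total| = 87.83 V, ∠V_total = -114.5°.

V_total = 87.83∠-114.5° V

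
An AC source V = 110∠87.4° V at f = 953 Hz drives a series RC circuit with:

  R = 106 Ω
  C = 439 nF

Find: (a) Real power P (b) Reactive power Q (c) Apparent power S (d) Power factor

Step 1 — Angular frequency: ω = 2π·f = 2π·953 = 5988 rad/s.
Step 2 — Component impedances:
  R: Z = R = 106 Ω
  C: Z = 1/(jωC) = -j/(ω·C) = 0 - j380.4 Ω
Step 3 — Series combination: Z_total = R + C = 106 - j380.4 Ω = 394.9∠-74.4° Ω.
Step 4 — Source phasor: V = 110∠87.4° V = 4.99 + j109.9 V.
Step 5 — Current: I = V / Z = -0.2647 + j0.08686 A = 0.2785∠161.8° A.
Step 6 — Complex power: S = V·I* = 8.224 - j29.52 VA.
Step 7 — Real power: P = Re(S) = 8.224 W.
Step 8 — Reactive power: Q = Im(S) = -29.52 VAR.
Step 9 — Apparent power: |S| = 30.64 VA.
Step 10 — Power factor: PF = P/|S| = 0.2684 (leading).

(a) P = 8.224 W  (b) Q = -29.52 VAR  (c) S = 30.64 VA  (d) PF = 0.2684 (leading)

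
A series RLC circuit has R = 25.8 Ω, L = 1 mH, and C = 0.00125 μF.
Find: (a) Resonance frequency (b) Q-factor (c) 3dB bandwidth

Step 1 — Resonance condition Im(Z)=0 gives ω₀ = 1/√(LC).
Step 2 — ω₀ = 1/√(0.001·1.25e-09) = 8.944e+05 rad/s.
Step 3 — f₀ = ω₀/(2π) = 1.424e+05 Hz.
Step 4 — Series Q: Q = ω₀L/R = 8.944e+05·0.001/25.8 = 34.67.
Step 5 — 3dB bandwidth: Δω = ω₀/Q = 2.58e+04 rad/s; BW = Δω/(2π) = 4106 Hz.

(a) f₀ = 1.424e+05 Hz  (b) Q = 34.67  (c) BW = 4106 Hz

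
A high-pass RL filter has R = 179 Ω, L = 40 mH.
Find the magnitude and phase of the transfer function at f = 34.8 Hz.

Step 1 — Angular frequency: ω = 2π·34.8 = 218.7 rad/s.
Step 2 — Transfer function: H(jω) = jωL/(R + jωL).
Step 3 — Numerator jωL = j·8.746; denominator R + jωL = 179 + j8.746.
Step 4 — H = 0.002382 + j0.04875.
Step 5 — Magnitude: |H| = 0.0488 (-26.2 dB); phase: φ = 87.2°.

|H| = 0.0488 (-26.2 dB), φ = 87.2°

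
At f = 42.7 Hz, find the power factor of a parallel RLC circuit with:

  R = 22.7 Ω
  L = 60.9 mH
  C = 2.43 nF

Step 1 — Angular frequency: ω = 2π·f = 2π·42.7 = 268.3 rad/s.
Step 2 — Component impedances:
  R: Z = R = 22.7 Ω
  L: Z = jωL = j·268.3·0.0609 = 0 + j16.34 Ω
  C: Z = 1/(jωC) = -j/(ω·C) = 0 - j1.534e+06 Ω
Step 3 — Parallel combination: 1/Z_total = 1/R + 1/L + 1/C; Z_total = 7.747 + j10.76 Ω = 13.26∠54.3° Ω.
Step 4 — Power factor: PF = cos(φ) = Re(Z)/|Z| = 7.747/13.26 = 0.5842.
Step 5 — Type: Im(Z) = 10.76 ⇒ lagging (phase φ = 54.3°).

PF = 0.5842 (lagging, φ = 54.3°)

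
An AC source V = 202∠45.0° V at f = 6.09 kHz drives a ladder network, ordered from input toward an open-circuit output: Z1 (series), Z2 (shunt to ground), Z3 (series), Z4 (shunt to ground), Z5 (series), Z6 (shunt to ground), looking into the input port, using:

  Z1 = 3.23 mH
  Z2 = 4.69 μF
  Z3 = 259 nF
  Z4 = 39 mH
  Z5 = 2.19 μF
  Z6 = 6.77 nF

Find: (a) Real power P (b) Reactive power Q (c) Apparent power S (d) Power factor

Step 1 — Angular frequency: ω = 2π·f = 2π·6090 = 3.826e+04 rad/s.
Step 2 — Component impedances:
  Z1: Z = jωL = j·3.826e+04·0.00323 = 0 + j123.6 Ω
  Z2: Z = 1/(jωC) = -j/(ω·C) = 0 - j5.572 Ω
  Z3: Z = 1/(jωC) = -j/(ω·C) = 0 - j100.9 Ω
  Z4: Z = jωL = j·3.826e+04·0.039 = 0 + j1492 Ω
  Z5: Z = 1/(jωC) = -j/(ω·C) = 0 - j11.93 Ω
  Z6: Z = 1/(jωC) = -j/(ω·C) = 0 - j3860 Ω
Step 3 — Ladder network (open output): work backward from the far end, alternating series and parallel combinations. Z_in = 0 + j118 Ω = 118∠90.0° Ω.
Step 4 — Source phasor: V = 202∠45.0° V = 142.8 + j142.8 V.
Step 5 — Current: I = V / Z = 1.21 - j1.21 A = 1.712∠-45.0° A.
Step 6 — Complex power: S = V·I* = 0 + j345.8 VA.
Step 7 — Real power: P = Re(S) = 0 W.
Step 8 — Reactive power: Q = Im(S) = 345.8 VAR.
Step 9 — Apparent power: |S| = 345.8 VA.
Step 10 — Power factor: PF = P/|S| = 0 (lagging).

(a) P = 0 W  (b) Q = 345.8 VAR  (c) S = 345.8 VA  (d) PF = 0 (lagging)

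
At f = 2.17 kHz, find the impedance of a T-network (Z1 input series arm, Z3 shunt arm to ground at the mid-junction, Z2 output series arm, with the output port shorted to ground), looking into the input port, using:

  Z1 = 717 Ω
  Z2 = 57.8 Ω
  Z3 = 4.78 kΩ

Step 1 — Angular frequency: ω = 2π·f = 2π·2170 = 1.363e+04 rad/s.
Step 2 — Component impedances:
  Z1: Z = R = 717 Ω
  Z2: Z = R = 57.8 Ω
  Z3: Z = R = 4780 Ω
Step 3 — With the output port shorted to ground, the output series arm Z2 runs from the junction to ground; the shunt arm Z3 also runs from the junction to ground. They appear in parallel: Z3 || Z2 = 57.11 Ω.
Step 4 — Series with input arm Z1: Z_in = Z1 + (Z3 || Z2) = 774.1 Ω = 774.1∠0.0° Ω.

Z = 774.1 Ω = 774.1∠0.0° Ω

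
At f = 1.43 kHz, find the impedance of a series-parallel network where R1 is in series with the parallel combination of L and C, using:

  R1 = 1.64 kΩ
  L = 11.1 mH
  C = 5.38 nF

Step 1 — Angular frequency: ω = 2π·f = 2π·1430 = 8985 rad/s.
Step 2 — Component impedances:
  R1: Z = R = 1640 Ω
  L: Z = jωL = j·8985·0.0111 = 0 + j99.73 Ω
  C: Z = 1/(jωC) = -j/(ω·C) = 0 - j2.069e+04 Ω
Step 3 — Parallel branch: L || C = 1/(1/L + 1/C) = 0 + j100.2 Ω.
Step 4 — Series with R1: Z_total = R1 + (L || C) = 1640 + j100.2 Ω = 1643∠3.5° Ω.

Z = 1640 + j100.2 Ω = 1643∠3.5° Ω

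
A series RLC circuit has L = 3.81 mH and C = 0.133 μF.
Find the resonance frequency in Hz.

Step 1 — Resonance condition Im(Z)=0 gives ω₀ = 1/√(LC).
Step 2 — ω₀ = 1/√(0.00381·1.33e-07) = 4.442e+04 rad/s.
Step 3 — f₀ = ω₀/(2π) = 7070 Hz.

f₀ = 7070 Hz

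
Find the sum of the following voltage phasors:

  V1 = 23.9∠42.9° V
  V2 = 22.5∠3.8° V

Step 1 — Convert each phasor to rectangular form:
  V1 = 23.9·(cos(42.9°) + j·sin(42.9°)) = 17.51 + j16.27 V
  V2 = 22.5·(cos(3.8°) + j·sin(3.8°)) = 22.45 + j1.491 V
Step 2 — Sum components: V_total = 39.96 + j17.76 V.
Step 3 — Convert to polar: |V_total| = 43.73 V, ∠V_total = 24.0°.

V_total = 43.73∠24.0° V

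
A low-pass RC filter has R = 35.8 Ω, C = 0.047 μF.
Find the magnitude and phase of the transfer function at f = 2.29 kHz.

Step 1 — Angular frequency: ω = 2π·2290 = 1.439e+04 rad/s.
Step 2 — Transfer function: H(jω) = 1/(1 + jωRC).
Step 3 — Denominator: 1 + jωRC = 1 + j·1.439e+04·35.8·4.7e-08 = 1 + j0.02421.
Step 4 — H = 0.9994 - j0.0242.
Step 5 — Magnitude: |H| = 0.9997 (-0.0 dB); phase: φ = -1.4°.

|H| = 0.9997 (-0.0 dB), φ = -1.4°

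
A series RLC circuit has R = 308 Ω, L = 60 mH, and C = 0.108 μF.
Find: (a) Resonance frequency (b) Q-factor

Step 1 — Resonance condition Im(Z)=0 gives ω₀ = 1/√(LC).
Step 2 — ω₀ = 1/√(0.06·1.08e-07) = 1.242e+04 rad/s.
Step 3 — f₀ = ω₀/(2π) = 1977 Hz.
Step 4 — Series Q: Q = ω₀L/R = 1.242e+04·0.06/308 = 2.42.

(a) f₀ = 1977 Hz  (b) Q = 2.42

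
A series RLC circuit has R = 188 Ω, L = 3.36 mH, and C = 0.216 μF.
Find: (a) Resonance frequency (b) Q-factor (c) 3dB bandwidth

Step 1 — Resonance condition Im(Z)=0 gives ω₀ = 1/√(LC).
Step 2 — ω₀ = 1/√(0.00336·2.16e-07) = 3.712e+04 rad/s.
Step 3 — f₀ = ω₀/(2π) = 5908 Hz.
Step 4 — Series Q: Q = ω₀L/R = 3.712e+04·0.00336/188 = 0.6634.
Step 5 — 3dB bandwidth: Δω = ω₀/Q = 5.595e+04 rad/s; BW = Δω/(2π) = 8905 Hz.

(a) f₀ = 5908 Hz  (b) Q = 0.6634  (c) BW = 8905 Hz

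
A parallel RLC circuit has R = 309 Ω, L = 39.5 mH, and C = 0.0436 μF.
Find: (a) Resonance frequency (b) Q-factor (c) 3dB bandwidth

Step 1 — Resonance: ω₀ = 1/√(LC) = 1/√(0.0395·4.36e-08) = 2.41e+04 rad/s.
Step 2 — f₀ = ω₀/(2π) = 3835 Hz.
Step 3 — Parallel Q: Q = R/(ω₀L) = 309/(2.41e+04·0.0395) = 0.3246.
Step 4 — Bandwidth: Δω = ω₀/Q = 7.423e+04 rad/s; BW = Δω/(2π) = 1.181e+04 Hz.

(a) f₀ = 3835 Hz  (b) Q = 0.3246  (c) BW = 1.181e+04 Hz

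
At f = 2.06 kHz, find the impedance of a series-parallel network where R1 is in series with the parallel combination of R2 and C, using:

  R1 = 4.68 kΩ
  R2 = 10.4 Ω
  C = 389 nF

Step 1 — Angular frequency: ω = 2π·f = 2π·2060 = 1.294e+04 rad/s.
Step 2 — Component impedances:
  R1: Z = R = 4680 Ω
  R2: Z = R = 10.4 Ω
  C: Z = 1/(jωC) = -j/(ω·C) = 0 - j198.6 Ω
Step 3 — Parallel branch: R2 || C = 1/(1/R2 + 1/C) = 10.37 - j0.5431 Ω.
Step 4 — Series with R1: Z_total = R1 + (R2 || C) = 4690 - j0.5431 Ω = 4690∠-0.0° Ω.

Z = 4690 - j0.5431 Ω = 4690∠-0.0° Ω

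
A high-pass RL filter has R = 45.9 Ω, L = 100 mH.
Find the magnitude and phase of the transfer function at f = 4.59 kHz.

Step 1 — Angular frequency: ω = 2π·4590 = 2.884e+04 rad/s.
Step 2 — Transfer function: H(jω) = jωL/(R + jωL).
Step 3 — Numerator jωL = j·2884; denominator R + jωL = 45.9 + j2884.
Step 4 — H = 0.9997 + j0.01591.
Step 5 — Magnitude: |H| = 0.9999 (-0.0 dB); phase: φ = 0.9°.

|H| = 0.9999 (-0.0 dB), φ = 0.9°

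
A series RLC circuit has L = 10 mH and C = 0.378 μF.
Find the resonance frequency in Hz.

Step 1 — Resonance condition Im(Z)=0 gives ω₀ = 1/√(LC).
Step 2 — ω₀ = 1/√(0.01·3.78e-07) = 1.627e+04 rad/s.
Step 3 — f₀ = ω₀/(2π) = 2589 Hz.

f₀ = 2589 Hz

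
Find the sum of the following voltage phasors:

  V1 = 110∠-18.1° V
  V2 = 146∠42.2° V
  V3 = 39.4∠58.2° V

Step 1 — Convert each phasor to rectangular form:
  V1 = 110·(cos(-18.1°) + j·sin(-18.1°)) = 104.6 - j34.17 V
  V2 = 146·(cos(42.2°) + j·sin(42.2°)) = 108.2 + j98.07 V
  V3 = 39.4·(cos(58.2°) + j·sin(58.2°)) = 20.76 + j33.49 V
Step 2 — Sum components: V_total = 233.5 + j97.38 V.
Step 3 — Convert to polar: |V_total| = 253 V, ∠V_total = 22.6°.

V_total = 253∠22.6° V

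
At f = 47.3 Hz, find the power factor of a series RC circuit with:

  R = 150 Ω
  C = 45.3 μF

Step 1 — Angular frequency: ω = 2π·f = 2π·47.3 = 297.2 rad/s.
Step 2 — Component impedances:
  R: Z = R = 150 Ω
  C: Z = 1/(jωC) = -j/(ω·C) = 0 - j74.28 Ω
Step 3 — Series combination: Z_total = R + C = 150 - j74.28 Ω = 167.4∠-26.3° Ω.
Step 4 — Power factor: PF = cos(φ) = Re(Z)/|Z| = 150/167.4 = 0.8961.
Step 5 — Type: Im(Z) = -74.28 ⇒ leading (phase φ = -26.3°).

PF = 0.8961 (leading, φ = -26.3°)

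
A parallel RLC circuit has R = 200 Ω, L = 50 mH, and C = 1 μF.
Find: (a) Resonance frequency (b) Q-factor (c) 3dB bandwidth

Step 1 — Resonance: ω₀ = 1/√(LC) = 1/√(0.05·1e-06) = 4472 rad/s.
Step 2 — f₀ = ω₀/(2π) = 711.8 Hz.
Step 3 — Parallel Q: Q = R/(ω₀L) = 200/(4472·0.05) = 0.8944.
Step 4 — Bandwidth: Δω = ω₀/Q = 5000 rad/s; BW = Δω/(2π) = 795.8 Hz.

(a) f₀ = 711.8 Hz  (b) Q = 0.8944  (c) BW = 795.8 Hz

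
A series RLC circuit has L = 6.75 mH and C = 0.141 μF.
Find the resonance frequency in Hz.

Step 1 — Resonance condition Im(Z)=0 gives ω₀ = 1/√(LC).
Step 2 — ω₀ = 1/√(0.00675·1.41e-07) = 3.241e+04 rad/s.
Step 3 — f₀ = ω₀/(2π) = 5159 Hz.

f₀ = 5159 Hz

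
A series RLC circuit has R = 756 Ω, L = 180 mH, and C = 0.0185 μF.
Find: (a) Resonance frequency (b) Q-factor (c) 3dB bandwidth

Step 1 — Resonance: ω₀ = 1/√(LC) = 1/√(0.18·1.85e-08) = 1.733e+04 rad/s.
Step 2 — f₀ = ω₀/(2π) = 2758 Hz.
Step 3 — Series Q: Q = ω₀L/R = 1.733e+04·0.18/756 = 4.126.
Step 4 — Bandwidth: Δω = ω₀/Q = 4200 rad/s; BW = Δω/(2π) = 668.5 Hz.

(a) f₀ = 2758 Hz  (b) Q = 4.126  (c) BW = 668.5 Hz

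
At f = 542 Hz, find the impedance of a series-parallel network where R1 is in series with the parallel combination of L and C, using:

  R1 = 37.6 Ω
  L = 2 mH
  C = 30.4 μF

Step 1 — Angular frequency: ω = 2π·f = 2π·542 = 3405 rad/s.
Step 2 — Component impedances:
  R1: Z = R = 37.6 Ω
  L: Z = jωL = j·3405·0.002 = 0 + j6.811 Ω
  C: Z = 1/(jωC) = -j/(ω·C) = 0 - j9.659 Ω
Step 3 — Parallel branch: L || C = 1/(1/L + 1/C) = 0 + j23.1 Ω.
Step 4 — Series with R1: Z_total = R1 + (L || C) = 37.6 + j23.1 Ω = 44.13∠31.6° Ω.

Z = 37.6 + j23.1 Ω = 44.13∠31.6° Ω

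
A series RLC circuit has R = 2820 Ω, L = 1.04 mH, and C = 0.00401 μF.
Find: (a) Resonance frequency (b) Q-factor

Step 1 — Resonance condition Im(Z)=0 gives ω₀ = 1/√(LC).
Step 2 — ω₀ = 1/√(0.00104·4.01e-09) = 4.897e+05 rad/s.
Step 3 — f₀ = ω₀/(2π) = 7.793e+04 Hz.
Step 4 — Series Q: Q = ω₀L/R = 4.897e+05·0.00104/2820 = 0.1806.

(a) f₀ = 7.793e+04 Hz  (b) Q = 0.1806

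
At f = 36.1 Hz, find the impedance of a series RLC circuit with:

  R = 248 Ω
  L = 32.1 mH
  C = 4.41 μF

Step 1 — Angular frequency: ω = 2π·f = 2π·36.1 = 226.8 rad/s.
Step 2 — Component impedances:
  R: Z = R = 248 Ω
  L: Z = jωL = j·226.8·0.0321 = 0 + j7.281 Ω
  C: Z = 1/(jωC) = -j/(ω·C) = 0 - j999.7 Ω
Step 3 — Series combination: Z_total = R + L + C = 248 - j992.4 Ω = 1023∠-76.0° Ω.

Z = 248 - j992.4 Ω = 1023∠-76.0° Ω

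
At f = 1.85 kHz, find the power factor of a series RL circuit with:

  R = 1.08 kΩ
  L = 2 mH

Step 1 — Angular frequency: ω = 2π·f = 2π·1850 = 1.162e+04 rad/s.
Step 2 — Component impedances:
  R: Z = R = 1080 Ω
  L: Z = jωL = j·1.162e+04·0.002 = 0 + j23.25 Ω
Step 3 — Series combination: Z_total = R + L = 1080 + j23.25 Ω = 1080∠1.2° Ω.
Step 4 — Power factor: PF = cos(φ) = Re(Z)/|Z| = 1080/1080.25 = 0.9998.
Step 5 — Type: Im(Z) = 23.25 ⇒ lagging (phase φ = 1.2°).

PF = 0.9998 (lagging, φ = 1.2°)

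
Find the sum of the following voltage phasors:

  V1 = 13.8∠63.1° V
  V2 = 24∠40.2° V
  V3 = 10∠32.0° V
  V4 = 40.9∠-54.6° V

Step 1 — Convert each phasor to rectangular form:
  V1 = 13.8·(cos(63.1°) + j·sin(63.1°)) = 6.244 + j12.31 V
  V2 = 24·(cos(40.2°) + j·sin(40.2°)) = 18.33 + j15.49 V
  V3 = 10·(cos(32.0°) + j·sin(32.0°)) = 8.48 + j5.299 V
  V4 = 40.9·(cos(-54.6°) + j·sin(-54.6°)) = 23.69 - j33.34 V
Step 2 — Sum components: V_total = 56.75 - j0.2417 V.
Step 3 — Convert to polar: |V_total| = 56.75 V, ∠V_total = -0.2°.

V_total = 56.75∠-0.2° V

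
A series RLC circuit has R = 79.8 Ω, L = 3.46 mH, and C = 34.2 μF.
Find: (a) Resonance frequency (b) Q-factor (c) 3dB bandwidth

Step 1 — Resonance condition Im(Z)=0 gives ω₀ = 1/√(LC).
Step 2 — ω₀ = 1/√(0.00346·3.42e-05) = 2907 rad/s.
Step 3 — f₀ = ω₀/(2π) = 462.7 Hz.
Step 4 — Series Q: Q = ω₀L/R = 2907·0.00346/79.8 = 0.126.
Step 5 — 3dB bandwidth: Δω = ω₀/Q = 2.306e+04 rad/s; BW = Δω/(2π) = 3671 Hz.

(a) f₀ = 462.7 Hz  (b) Q = 0.126  (c) BW = 3671 Hz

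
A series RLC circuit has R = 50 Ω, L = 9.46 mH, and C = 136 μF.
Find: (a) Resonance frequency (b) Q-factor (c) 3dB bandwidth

Step 1 — Resonance: ω₀ = 1/√(LC) = 1/√(0.00946·0.000136) = 881.6 rad/s.
Step 2 — f₀ = ω₀/(2π) = 140.3 Hz.
Step 3 — Series Q: Q = ω₀L/R = 881.6·0.00946/50 = 0.1668.
Step 4 — Bandwidth: Δω = ω₀/Q = 5285 rad/s; BW = Δω/(2π) = 841.2 Hz.

(a) f₀ = 140.3 Hz  (b) Q = 0.1668  (c) BW = 841.2 Hz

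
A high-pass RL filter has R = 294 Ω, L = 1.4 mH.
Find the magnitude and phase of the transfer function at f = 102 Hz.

Step 1 — Angular frequency: ω = 2π·102 = 640.9 rad/s.
Step 2 — Transfer function: H(jω) = jωL/(R + jωL).
Step 3 — Numerator jωL = j·0.8972; denominator R + jωL = 294 + j0.8972.
Step 4 — H = 9.314e-06 + j0.003052.
Step 5 — Magnitude: |H| = 0.003052 (-50.3 dB); phase: φ = 89.8°.

|H| = 0.003052 (-50.3 dB), φ = 89.8°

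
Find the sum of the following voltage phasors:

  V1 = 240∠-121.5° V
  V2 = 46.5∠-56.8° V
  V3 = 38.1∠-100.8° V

Step 1 — Convert each phasor to rectangular form:
  V1 = 240·(cos(-121.5°) + j·sin(-121.5°)) = -125.4 - j204.6 V
  V2 = 46.5·(cos(-56.8°) + j·sin(-56.8°)) = 25.46 - j38.91 V
  V3 = 38.1·(cos(-100.8°) + j·sin(-100.8°)) = -7.139 - j37.43 V
Step 2 — Sum components: V_total = -107.1 - j281 V.
Step 3 — Convert to polar: |V_total| = 300.7 V, ∠V_total = -110.9°.

V_total = 300.7∠-110.9° V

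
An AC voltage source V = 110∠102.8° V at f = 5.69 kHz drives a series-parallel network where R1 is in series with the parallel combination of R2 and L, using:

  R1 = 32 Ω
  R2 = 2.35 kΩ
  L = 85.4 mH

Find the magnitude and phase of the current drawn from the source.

Step 1 — Angular frequency: ω = 2π·f = 2π·5690 = 3.575e+04 rad/s.
Step 2 — Component impedances:
  R1: Z = R = 32 Ω
  R2: Z = R = 2350 Ω
  L: Z = jωL = j·3.575e+04·0.0854 = 0 + j3053 Ω
Step 3 — Parallel branch: R2 || L = 1/(1/R2 + 1/L) = 1476 + j1136 Ω.
Step 4 — Series with R1: Z_total = R1 + (R2 || L) = 1508 + j1136 Ω = 1888∠37.0° Ω.
Step 5 — Source phasor: V = 110∠102.8° V = -24.37 + j107.3 V.
Step 6 — Ohm's law: I = V / Z_total = (-24.37 + j107.3) / (1508 + j1136) = 0.02388 + j0.05315 A.
Step 7 — Convert to polar: |I| = 0.05827 A, ∠I = 65.8°.

I = 0.05827∠65.8° A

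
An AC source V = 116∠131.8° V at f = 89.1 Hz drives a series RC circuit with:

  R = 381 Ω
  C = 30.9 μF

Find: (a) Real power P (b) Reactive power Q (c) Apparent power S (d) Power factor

Step 1 — Angular frequency: ω = 2π·f = 2π·89.1 = 559.8 rad/s.
Step 2 — Component impedances:
  R: Z = R = 381 Ω
  C: Z = 1/(jωC) = -j/(ω·C) = 0 - j57.81 Ω
Step 3 — Series combination: Z_total = R + C = 381 - j57.81 Ω = 385.4∠-8.6° Ω.
Step 4 — Source phasor: V = 116∠131.8° V = -77.32 + j86.48 V.
Step 5 — Current: I = V / Z = -0.232 + j0.1918 A = 0.301∠140.4° A.
Step 6 — Complex power: S = V·I* = 34.52 - j5.238 VA.
Step 7 — Real power: P = Re(S) = 34.52 W.
Step 8 — Reactive power: Q = Im(S) = -5.238 VAR.
Step 9 — Apparent power: |S| = 34.92 VA.
Step 10 — Power factor: PF = P/|S| = 0.9887 (leading).

(a) P = 34.52 W  (b) Q = -5.238 VAR  (c) S = 34.92 VA  (d) PF = 0.9887 (leading)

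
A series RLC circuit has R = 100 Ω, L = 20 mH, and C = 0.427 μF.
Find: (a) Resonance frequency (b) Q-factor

Step 1 — Resonance condition Im(Z)=0 gives ω₀ = 1/√(LC).
Step 2 — ω₀ = 1/√(0.02·4.27e-07) = 1.082e+04 rad/s.
Step 3 — f₀ = ω₀/(2π) = 1722 Hz.
Step 4 — Series Q: Q = ω₀L/R = 1.082e+04·0.02/100 = 2.164.

(a) f₀ = 1722 Hz  (b) Q = 2.164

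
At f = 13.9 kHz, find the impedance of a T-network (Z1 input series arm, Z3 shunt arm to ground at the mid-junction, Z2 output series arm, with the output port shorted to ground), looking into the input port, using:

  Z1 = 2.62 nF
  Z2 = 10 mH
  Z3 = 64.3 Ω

Step 1 — Angular frequency: ω = 2π·f = 2π·1.39e+04 = 8.734e+04 rad/s.
Step 2 — Component impedances:
  Z1: Z = 1/(jωC) = -j/(ω·C) = 0 - j4370 Ω
  Z2: Z = jωL = j·8.734e+04·0.01 = 0 + j873.4 Ω
  Z3: Z = R = 64.3 Ω
Step 3 — With the output port shorted to ground, the output series arm Z2 runs from the junction to ground; the shunt arm Z3 also runs from the junction to ground. They appear in parallel: Z3 || Z2 = 63.95 + j4.708 Ω.
Step 4 — Series with input arm Z1: Z_in = Z1 + (Z3 || Z2) = 63.95 - j4366 Ω = 4366∠-89.2° Ω.

Z = 63.95 - j4366 Ω = 4366∠-89.2° Ω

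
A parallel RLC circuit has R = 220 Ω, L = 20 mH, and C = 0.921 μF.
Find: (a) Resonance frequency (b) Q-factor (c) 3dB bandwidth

Step 1 — Resonance: ω₀ = 1/√(LC) = 1/√(0.02·9.21e-07) = 7368 rad/s.
Step 2 — f₀ = ω₀/(2π) = 1173 Hz.
Step 3 — Parallel Q: Q = R/(ω₀L) = 220/(7368·0.02) = 1.493.
Step 4 — Bandwidth: Δω = ω₀/Q = 4935 rad/s; BW = Δω/(2π) = 785.5 Hz.

(a) f₀ = 1173 Hz  (b) Q = 1.493  (c) BW = 785.5 Hz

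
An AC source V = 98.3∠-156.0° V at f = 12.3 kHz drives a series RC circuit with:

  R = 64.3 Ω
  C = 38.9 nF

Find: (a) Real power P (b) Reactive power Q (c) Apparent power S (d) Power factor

Step 1 — Angular frequency: ω = 2π·f = 2π·1.23e+04 = 7.728e+04 rad/s.
Step 2 — Component impedances:
  R: Z = R = 64.3 Ω
  C: Z = 1/(jωC) = -j/(ω·C) = 0 - j332.6 Ω
Step 3 — Series combination: Z_total = R + C = 64.3 - j332.6 Ω = 338.8∠-79.1° Ω.
Step 4 — Source phasor: V = 98.3∠-156.0° V = -89.8 - j39.98 V.
Step 5 — Current: I = V / Z = 0.06556 - j0.2826 A = 0.2901∠-76.9° A.
Step 6 — Complex power: S = V·I* = 5.413 - j28 VA.
Step 7 — Real power: P = Re(S) = 5.413 W.
Step 8 — Reactive power: Q = Im(S) = -28 VAR.
Step 9 — Apparent power: |S| = 28.52 VA.
Step 10 — Power factor: PF = P/|S| = 0.1898 (leading).

(a) P = 5.413 W  (b) Q = -28 VAR  (c) S = 28.52 VA  (d) PF = 0.1898 (leading)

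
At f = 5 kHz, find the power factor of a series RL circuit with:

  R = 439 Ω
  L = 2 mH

Step 1 — Angular frequency: ω = 2π·f = 2π·5000 = 3.142e+04 rad/s.
Step 2 — Component impedances:
  R: Z = R = 439 Ω
  L: Z = jωL = j·3.142e+04·0.002 = 0 + j62.83 Ω
Step 3 — Series combination: Z_total = R + L = 439 + j62.83 Ω = 443.5∠8.1° Ω.
Step 4 — Power factor: PF = cos(φ) = Re(Z)/|Z| = 439/443.5 = 0.9899.
Step 5 — Type: Im(Z) = 62.83 ⇒ lagging (phase φ = 8.1°).

PF = 0.9899 (lagging, φ = 8.1°)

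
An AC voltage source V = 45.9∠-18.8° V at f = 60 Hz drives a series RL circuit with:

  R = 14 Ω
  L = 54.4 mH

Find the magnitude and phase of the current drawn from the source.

Step 1 — Angular frequency: ω = 2π·f = 2π·60 = 377 rad/s.
Step 2 — Component impedances:
  R: Z = R = 14 Ω
  L: Z = jωL = j·377·0.0544 = 0 + j20.51 Ω
Step 3 — Series combination: Z_total = R + L = 14 + j20.51 Ω = 24.83∠55.7° Ω.
Step 4 — Source phasor: V = 45.9∠-18.8° V = 43.45 - j14.79 V.
Step 5 — Ohm's law: I = V / Z_total = (43.45 - j14.79) / (14 + j20.51) = 0.4946 - j1.781 A.
Step 6 — Convert to polar: |I| = 1.848 A, ∠I = -74.5°.

I = 1.848∠-74.5° A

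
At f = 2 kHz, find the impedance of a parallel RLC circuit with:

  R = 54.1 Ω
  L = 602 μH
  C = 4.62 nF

Step 1 — Angular frequency: ω = 2π·f = 2π·2000 = 1.257e+04 rad/s.
Step 2 — Component impedances:
  R: Z = R = 54.1 Ω
  L: Z = jωL = j·1.257e+04·0.000602 = 0 + j7.565 Ω
  C: Z = 1/(jωC) = -j/(ω·C) = 0 - j1.722e+04 Ω
Step 3 — Parallel combination: 1/Z_total = 1/R + 1/L + 1/C; Z_total = 1.038 + j7.423 Ω = 7.495∠82.0° Ω.

Z = 1.038 + j7.423 Ω = 7.495∠82.0° Ω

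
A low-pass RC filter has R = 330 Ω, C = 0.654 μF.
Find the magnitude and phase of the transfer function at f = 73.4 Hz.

Step 1 — Angular frequency: ω = 2π·73.4 = 461.2 rad/s.
Step 2 — Transfer function: H(jω) = 1/(1 + jωRC).
Step 3 — Denominator: 1 + jωRC = 1 + j·461.2·330·6.54e-07 = 1 + j0.09953.
Step 4 — H = 0.9902 - j0.09856.
Step 5 — Magnitude: |H| = 0.9951 (-0.0 dB); phase: φ = -5.7°.

|H| = 0.9951 (-0.0 dB), φ = -5.7°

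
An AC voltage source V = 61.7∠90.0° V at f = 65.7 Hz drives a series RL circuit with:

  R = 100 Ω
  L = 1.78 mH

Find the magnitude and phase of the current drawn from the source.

Step 1 — Angular frequency: ω = 2π·f = 2π·65.7 = 412.8 rad/s.
Step 2 — Component impedances:
  R: Z = R = 100 Ω
  L: Z = jωL = j·412.8·0.00178 = 0 + j0.7348 Ω
Step 3 — Series combination: Z_total = R + L = 100 + j0.7348 Ω = 100∠0.4° Ω.
Step 4 — Source phasor: V = 61.7∠90.0° V = 0 + j61.7 V.
Step 5 — Ohm's law: I = V / Z_total = (0 + j61.7) / (100 + j0.7348) = 0.004533 + j0.617 A.
Step 6 — Convert to polar: |I| = 0.617 A, ∠I = 89.6°.

I = 0.617∠89.6° A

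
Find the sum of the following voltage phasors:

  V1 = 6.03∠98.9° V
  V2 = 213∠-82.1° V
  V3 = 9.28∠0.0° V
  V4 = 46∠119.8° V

Step 1 — Convert each phasor to rectangular form:
  V1 = 6.03·(cos(98.9°) + j·sin(98.9°)) = -0.9329 + j5.957 V
  V2 = 213·(cos(-82.1°) + j·sin(-82.1°)) = 29.28 - j211 V
  V3 = 9.28·(cos(0.0°) + j·sin(0.0°)) = 9.28 V
  V4 = 46·(cos(119.8°) + j·sin(119.8°)) = -22.86 + j39.92 V
Step 2 — Sum components: V_total = 14.76 - j165.1 V.
Step 3 — Convert to polar: |V_total| = 165.8 V, ∠V_total = -84.9°.

V_total = 165.8∠-84.9° V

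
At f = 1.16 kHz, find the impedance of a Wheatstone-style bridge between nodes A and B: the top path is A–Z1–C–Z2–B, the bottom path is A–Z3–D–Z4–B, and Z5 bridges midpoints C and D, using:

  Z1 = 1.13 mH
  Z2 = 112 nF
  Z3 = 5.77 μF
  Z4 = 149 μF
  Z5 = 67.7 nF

Step 1 — Angular frequency: ω = 2π·f = 2π·1160 = 7288 rad/s.
Step 2 — Component impedances:
  Z1: Z = jωL = j·7288·0.00113 = 0 + j8.236 Ω
  Z2: Z = 1/(jωC) = -j/(ω·C) = 0 - j1225 Ω
  Z3: Z = 1/(jωC) = -j/(ω·C) = 0 - j23.78 Ω
  Z4: Z = 1/(jωC) = -j/(ω·C) = 0 - j0.9208 Ω
  Z5: Z = 1/(jωC) = -j/(ω·C) = 0 - j2027 Ω
Step 3 — Bridge requires nodal analysis (the Z5 bridge couples midpoints C and D, so the two paths cannot be reduced to a simple series/parallel combination). Setting node B to ground and injecting 1 A at node A, the 3-node admittance system at A, C, D solves to V_A = Z_AB = 0 - j23.94 Ω = 23.94∠-90.0° Ω.

Z = 0 - j23.94 Ω = 23.94∠-90.0° Ω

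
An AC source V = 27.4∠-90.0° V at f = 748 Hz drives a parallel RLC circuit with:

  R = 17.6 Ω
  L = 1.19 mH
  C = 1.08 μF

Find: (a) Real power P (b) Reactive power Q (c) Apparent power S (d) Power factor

Step 1 — Angular frequency: ω = 2π·f = 2π·748 = 4700 rad/s.
Step 2 — Component impedances:
  R: Z = R = 17.6 Ω
  L: Z = jωL = j·4700·0.00119 = 0 + j5.593 Ω
  C: Z = 1/(jωC) = -j/(ω·C) = 0 - j197 Ω
Step 3 — Parallel combination: 1/Z_total = 1/R + 1/L + 1/C; Z_total = 1.701 + j5.2 Ω = 5.471∠71.9° Ω.
Step 4 — Source phasor: V = 27.4∠-90.0° V = 0 - j27.4 V.
Step 5 — Current: I = V / Z = -4.76 - j1.557 A = 5.008∠-161.9° A.
Step 6 — Complex power: S = V·I* = 42.66 + j130.4 VA.
Step 7 — Real power: P = Re(S) = 42.66 W.
Step 8 — Reactive power: Q = Im(S) = 130.4 VAR.
Step 9 — Apparent power: |S| = 137.2 VA.
Step 10 — Power factor: PF = P/|S| = 0.3109 (lagging).

(a) P = 42.66 W  (b) Q = 130.4 VAR  (c) S = 137.2 VA  (d) PF = 0.3109 (lagging)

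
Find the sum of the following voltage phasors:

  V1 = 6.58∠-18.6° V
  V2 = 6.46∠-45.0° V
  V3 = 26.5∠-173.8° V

Step 1 — Convert each phasor to rectangular form:
  V1 = 6.58·(cos(-18.6°) + j·sin(-18.6°)) = 6.236 - j2.099 V
  V2 = 6.46·(cos(-45.0°) + j·sin(-45.0°)) = 4.568 - j4.568 V
  V3 = 26.5·(cos(-173.8°) + j·sin(-173.8°)) = -26.35 - j2.862 V
Step 2 — Sum components: V_total = -15.54 - j9.529 V.
Step 3 — Convert to polar: |V_total| = 18.23 V, ∠V_total = -148.5°.

V_total = 18.23∠-148.5° V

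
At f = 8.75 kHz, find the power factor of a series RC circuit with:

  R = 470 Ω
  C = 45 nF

Step 1 — Angular frequency: ω = 2π·f = 2π·8750 = 5.498e+04 rad/s.
Step 2 — Component impedances:
  R: Z = R = 470 Ω
  C: Z = 1/(jωC) = -j/(ω·C) = 0 - j404.2 Ω
Step 3 — Series combination: Z_total = R + C = 470 - j404.2 Ω = 619.9∠-40.7° Ω.
Step 4 — Power factor: PF = cos(φ) = Re(Z)/|Z| = 470/619.9 = 0.7582.
Step 5 — Type: Im(Z) = -404.2 ⇒ leading (phase φ = -40.7°).

PF = 0.7582 (leading, φ = -40.7°)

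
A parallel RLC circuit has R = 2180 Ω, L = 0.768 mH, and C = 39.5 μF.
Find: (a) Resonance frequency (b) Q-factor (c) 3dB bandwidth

Step 1 — Resonance: ω₀ = 1/√(LC) = 1/√(0.000768·3.95e-05) = 5741 rad/s.
Step 2 — f₀ = ω₀/(2π) = 913.8 Hz.
Step 3 — Parallel Q: Q = R/(ω₀L) = 2180/(5741·0.000768) = 494.4.
Step 4 — Bandwidth: Δω = ω₀/Q = 11.61 rad/s; BW = Δω/(2π) = 1.848 Hz.

(a) f₀ = 913.8 Hz  (b) Q = 494.4  (c) BW = 1.848 Hz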